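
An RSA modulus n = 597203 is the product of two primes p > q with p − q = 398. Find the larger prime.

997

Since p = q + 398, we have 597203 = q(q + 398), so q² + 398q − 597203 = 0.
Discriminant: 398² + 4·597203 = 158404 + 2388812 = 2547216; √2547216 = 1596.
q = (−398 + 1596)/2 = 599, and p = q + 398 = 997.
Check: 599 · 997 = 597203.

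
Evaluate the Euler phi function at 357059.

341320

Factor: 357059 = 47 · 71 · 107.
φ(357059) = (47−1) · (71−1) · (107−1) = 46 · 70 · 106 = 341320.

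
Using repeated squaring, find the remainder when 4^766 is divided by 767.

4^1 ≡ 4 (mod 767)
4^2 ≡ 4^2 = 16 ≡ 16 (mod 767)
4^4 ≡ 16^2 = 256 ≡ 256 (mod 767)
4^8 ≡ 256^2 = 65536 ≡ 341 (mod 767)
4^16 ≡ 341^2 = 116281 ≡ 464 (mod 767)
4^32 ≡ 464^2 = 215296 ≡ 536 (mod 767)
4^64 ≡ 536^2 = 287296 ≡ 438 (mod 767)
4^128 ≡ 438^2 = 191844 ≡ 94 (mod 767)
4^256 ≡ 94^2 = 8836 ≡ 399 (mod 767)
4^512 ≡ 399^2 = 159201 ≡ 432 (mod 767)
766 = 512 + 128 + 64 + 32 + 16 + 8 + 4 + 2 in binary powers of 2.
So 4^766 ≡ 432 · 94 · 438 · 536 · 464 · 341 · 256 · 16 ≡ 35 (mod 767).
Since 35 ≠ 1, base 4 is a Fermat witness: 767 is composite.

35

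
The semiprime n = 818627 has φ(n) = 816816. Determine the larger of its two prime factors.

φ(n) = (p−1)(q−1) = n − (p+q) + 1, so p + q = 818627 − 816816 + 1 = 1812.
p and q are the roots of t² − 1812t + 818627 = 0.
Discriminant: 1812² − 4·818627 = 3283344 − 3274508 = 8836; √8836 = 94.
q = (1812 − 94)/2 = 859, p = (1812 + 94)/2 = 953.
Check: 859 · 953 = 818627.

953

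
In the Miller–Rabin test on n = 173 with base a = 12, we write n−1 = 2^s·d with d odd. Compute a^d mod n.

173 − 1 = 172 = 2^2 · 43, so d = 43.
12^1 ≡ 12 (mod 173)
12^2 ≡ 12^2 = 144 ≡ 144 (mod 173)
12^4 ≡ 144^2 = 20736 ≡ 149 (mod 173)
12^8 ≡ 149^2 = 22201 ≡ 57 (mod 173)
12^16 ≡ 57^2 = 3249 ≡ 135 (mod 173)
12^32 ≡ 135^2 = 18225 ≡ 60 (mod 173)
43 = 32 + 8 + 2 + 1 in binary powers of 2.
So 12^43 ≡ 60 · 57 · 144 · 12 ≡ 80 (mod 173).
Squaring chain: 80 → 172; reaches −1, so base 12 does not prove 173 composite.

80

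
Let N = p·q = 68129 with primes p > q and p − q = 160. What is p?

Since p = q + 160, we have 68129 = q(q + 160), so q² + 160q − 68129 = 0.
Discriminant: 160² + 4·68129 = 25600 + 272516 = 298116; √298116 = 546.
q = (−160 + 546)/2 = 193, and p = q + 160 = 353.
Check: 193 · 353 = 68129.

353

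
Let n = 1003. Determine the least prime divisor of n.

1003 is odd.
Digit sum 4, not divisible by 3.
Ends in 3: not divisible by 5.
7: 1003 = 7·143 + 2
11: 1003 = 11·91 + 2
13: 1003 = 13·77 + 2
17: 1003 = 17·59

17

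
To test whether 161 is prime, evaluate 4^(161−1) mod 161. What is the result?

25

4^1 ≡ 4 (mod 161)
4^2 ≡ 4^2 = 16 ≡ 16 (mod 161)
4^4 ≡ 16^2 = 256 ≡ 95 (mod 161)
4^8 ≡ 95^2 = 9025 ≡ 9 (mod 161)
4^16 ≡ 9^2 = 81 ≡ 81 (mod 161)
4^32 ≡ 81^2 = 6561 ≡ 121 (mod 161)
4^64 ≡ 121^2 = 14641 ≡ 151 (mod 161)
4^128 ≡ 151^2 = 22801 ≡ 100 (mod 161)
160 = 128 + 32 in binary powers of 2.
So 4^160 ≡ 100 · 121 ≡ 25 (mod 161).
Since 25 ≠ 1, base 4 is a Fermat witness: 161 is composite.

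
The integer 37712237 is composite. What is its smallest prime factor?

37712237 is odd.
Digit sum 32, not divisible by 3.
Ends in 7: not divisible by 5.
7: 37712237 = 7·5387462 + 3
11: 37712237 = 11·3428385 + 2
13: 37712237 = 13·2900941 + 4
17: 37712237 = 17·2218366 + 15
19: 37712237 = 19·1984854 + 11
23: 37712237 = 23·1639662 + 11
29: 37712237 = 29·1300421 + 28
31: 37712237 = 31·1216523 + 24
37: 37712237 = 37·1019249 + 24
41: 37712237 = 41·919810 + 27
43: 37712237 = 43·877028 + 33
47: 37712237 = 47·802388 + 1
53: 37712237 = 53·711551 + 34
59: 37712237 = 59·639190 + 27
61: 37712237 = 61·618233 + 24
67: 37712237 = 67·562869 + 14
71: 37712237 = 71·531158 + 19
73: 37712237 = 73·516605 + 72
79: 37712237 = 79·477370 + 7
83: 37712237 = 83·454364 + 25
89: 37712237 = 89·423733

89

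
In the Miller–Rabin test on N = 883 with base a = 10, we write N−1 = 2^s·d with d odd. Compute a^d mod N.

883 − 1 = 882 = 2^1 · 441, so d = 441.
10^1 ≡ 10 (mod 883)
10^2 ≡ 10^2 = 100 ≡ 100 (mod 883)
10^4 ≡ 100^2 = 10000 ≡ 287 (mod 883)
10^8 ≡ 287^2 = 82369 ≡ 250 (mod 883)
10^16 ≡ 250^2 = 62500 ≡ 690 (mod 883)
10^32 ≡ 690^2 = 476100 ≡ 163 (mod 883)
10^64 ≡ 163^2 = 26569 ≡ 79 (mod 883)
10^128 ≡ 79^2 = 6241 ≡ 60 (mod 883)
10^256 ≡ 60^2 = 3600 ≡ 68 (mod 883)
441 = 256 + 128 + 32 + 16 + 8 + 1 in binary powers of 2.
So 10^441 ≡ 68 · 60 · 163 · 690 · 250 · 10 ≡ 1 (mod 883).
Since 10^d ≡ 1 (mod 883), base 10 does not prove 883 composite.

1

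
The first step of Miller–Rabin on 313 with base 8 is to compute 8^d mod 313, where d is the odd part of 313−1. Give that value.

313 − 1 = 312 = 2^3 · 39, so d = 39.
8^1 ≡ 8 (mod 313)
8^2 ≡ 8^2 = 64 ≡ 64 (mod 313)
8^4 ≡ 64^2 = 4096 ≡ 27 (mod 313)
8^8 ≡ 27^2 = 729 ≡ 103 (mod 313)
8^16 ≡ 103^2 = 10609 ≡ 280 (mod 313)
8^32 ≡ 280^2 = 78400 ≡ 150 (mod 313)
39 = 32 + 4 + 2 + 1 in binary powers of 2.
So 8^39 ≡ 150 · 27 · 64 · 8 ≡ 288 (mod 313).
Squaring chain: 288 → 312 → 1; reaches −1, so base 8 does not prove 313 composite.

288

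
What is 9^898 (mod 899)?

545

9^1 ≡ 9 (mod 899)
9^2 ≡ 9^2 = 81 ≡ 81 (mod 899)
9^4 ≡ 81^2 = 6561 ≡ 268 (mod 899)
9^8 ≡ 268^2 = 71824 ≡ 803 (mod 899)
9^16 ≡ 803^2 = 644809 ≡ 226 (mod 899)
9^32 ≡ 226^2 = 51076 ≡ 732 (mod 899)
9^64 ≡ 732^2 = 535824 ≡ 20 (mod 899)
9^128 ≡ 20^2 = 400 ≡ 400 (mod 899)
9^256 ≡ 400^2 = 160000 ≡ 877 (mod 899)
9^512 ≡ 877^2 = 769129 ≡ 484 (mod 899)
898 = 512 + 256 + 128 + 2 in binary powers of 2.
So 9^898 ≡ 484 · 877 · 400 · 81 ≡ 545 (mod 899).
Since 545 ≠ 1, base 9 is a Fermat witness: 899 is composite.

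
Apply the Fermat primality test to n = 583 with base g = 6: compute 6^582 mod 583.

6^1 ≡ 6 (mod 583)
6^2 ≡ 6^2 = 36 ≡ 36 (mod 583)
6^4 ≡ 36^2 = 1296 ≡ 130 (mod 583)
6^8 ≡ 130^2 = 16900 ≡ 576 (mod 583)
6^16 ≡ 576^2 = 331776 ≡ 49 (mod 583)
6^32 ≡ 49^2 = 2401 ≡ 69 (mod 583)
6^64 ≡ 69^2 = 4761 ≡ 97 (mod 583)
6^128 ≡ 97^2 = 9409 ≡ 81 (mod 583)
6^256 ≡ 81^2 = 6561 ≡ 148 (mod 583)
6^512 ≡ 148^2 = 21904 ≡ 333 (mod 583)
582 = 512 + 64 + 4 + 2 in binary powers of 2.
So 6^582 ≡ 333 · 97 · 130 · 36 ≡ 278 (mod 583).
Since 278 ≠ 1, base 6 is a Fermat witness: 583 is composite.

278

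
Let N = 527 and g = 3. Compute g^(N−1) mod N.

3^1 ≡ 3 (mod 527)
3^2 ≡ 3^2 = 9 ≡ 9 (mod 527)
3^4 ≡ 9^2 = 81 ≡ 81 (mod 527)
3^8 ≡ 81^2 = 6561 ≡ 237 (mod 527)
3^16 ≡ 237^2 = 56169 ≡ 307 (mod 527)
3^32 ≡ 307^2 = 94249 ≡ 443 (mod 527)
3^64 ≡ 443^2 = 196249 ≡ 205 (mod 527)
3^128 ≡ 205^2 = 42025 ≡ 392 (mod 527)
3^256 ≡ 392^2 = 153664 ≡ 307 (mod 527)
3^512 ≡ 307^2 = 94249 ≡ 443 (mod 527)
526 = 512 + 8 + 4 + 2 in binary powers of 2.
So 3^526 ≡ 443 · 237 · 81 · 9 ≡ 121 (mod 527).
Since 121 ≠ 1, base 3 is a Fermat witness: 527 is composite.

121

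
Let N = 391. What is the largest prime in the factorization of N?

23

391 = 17 · 23
23 is prime.
So 391 = 17 · 23; the largest prime factor is 23.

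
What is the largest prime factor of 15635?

59

15635 = 5 · 3127
3127 = 53 · 59
59 is prime.
So 15635 = 5 · 53 · 59; the largest prime factor is 59.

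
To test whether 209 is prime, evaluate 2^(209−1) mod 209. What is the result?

2^1 ≡ 2 (mod 209)
2^2 ≡ 2^2 = 4 ≡ 4 (mod 209)
2^4 ≡ 4^2 = 16 ≡ 16 (mod 209)
2^8 ≡ 16^2 = 256 ≡ 47 (mod 209)
2^16 ≡ 47^2 = 2209 ≡ 119 (mod 209)
2^32 ≡ 119^2 = 14161 ≡ 158 (mod 209)
2^64 ≡ 158^2 = 24964 ≡ 93 (mod 209)
2^128 ≡ 93^2 = 8649 ≡ 80 (mod 209)
208 = 128 + 64 + 16 in binary powers of 2.
So 2^208 ≡ 80 · 93 · 119 ≡ 36 (mod 209).
Since 36 ≠ 1, base 2 is a Fermat witness: 209 is composite.

36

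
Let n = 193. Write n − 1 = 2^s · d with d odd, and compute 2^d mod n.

8

193 − 1 = 192 = 2^6 · 3, so d = 3.
2^1 ≡ 2 (mod 193)
2^2 ≡ 2^2 = 4 ≡ 4 (mod 193)
3 = 2 + 1 in binary powers of 2.
So 2^3 ≡ 4 · 2 ≡ 8 (mod 193).
Squaring chain: 8 → 64 → 43 → 112 → 192 → 1; reaches −1, so base 2 does not prove 193 composite.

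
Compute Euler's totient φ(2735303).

Factor: 2735303 = 97 · 163 · 173.
φ(2735303) = (97−1) · (163−1) · (173−1) = 96 · 162 · 172 = 2674944.

2674944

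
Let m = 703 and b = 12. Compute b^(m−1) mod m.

12^1 ≡ 12 (mod 703)
12^2 ≡ 12^2 = 144 ≡ 144 (mod 703)
12^4 ≡ 144^2 = 20736 ≡ 349 (mod 703)
12^8 ≡ 349^2 = 121801 ≡ 182 (mod 703)
12^16 ≡ 182^2 = 33124 ≡ 83 (mod 703)
12^32 ≡ 83^2 = 6889 ≡ 562 (mod 703)
12^64 ≡ 562^2 = 315844 ≡ 197 (mod 703)
12^128 ≡ 197^2 = 38809 ≡ 144 (mod 703)
12^256 ≡ 144^2 = 20736 ≡ 349 (mod 703)
12^512 ≡ 349^2 = 121801 ≡ 182 (mod 703)
702 = 512 + 128 + 32 + 16 + 8 + 4 + 2 in binary powers of 2.
So 12^702 ≡ 182 · 144 · 562 · 83 · 182 · 349 · 144 ≡ 1 (mod 703).
Since the result is 1, base 12 gives no evidence that 703 is composite.

1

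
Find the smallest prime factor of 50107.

89

50107 is odd.
Digit sum 13, not divisible by 3.
Ends in 7: not divisible by 5.
7: 50107 = 7·7158 + 1
11: 50107 = 11·4555 + 2
13: 50107 = 13·3854 + 5
17: 50107 = 17·2947 + 8
19: 50107 = 19·2637 + 4
23: 50107 = 23·2178 + 13
29: 50107 = 29·1727 + 24
31: 50107 = 31·1616 + 11
37: 50107 = 37·1354 + 9
41: 50107 = 41·1222 + 5
43: 50107 = 43·1165 + 12
47: 50107 = 47·1066 + 5
53: 50107 = 53·945 + 22
59: 50107 = 59·849 + 16
61: 50107 = 61·821 + 26
67: 50107 = 67·747 + 58
71: 50107 = 71·705 + 52
73: 50107 = 73·686 + 29
79: 50107 = 79·634 + 21
83: 50107 = 83·603 + 58
89: 50107 = 89·563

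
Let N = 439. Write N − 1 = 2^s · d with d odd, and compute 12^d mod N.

439 − 1 = 438 = 2^1 · 219, so d = 219.
12^1 ≡ 12 (mod 439)
12^2 ≡ 12^2 = 144 ≡ 144 (mod 439)
12^4 ≡ 144^2 = 20736 ≡ 103 (mod 439)
12^8 ≡ 103^2 = 10609 ≡ 73 (mod 439)
12^16 ≡ 73^2 = 5329 ≡ 61 (mod 439)
12^32 ≡ 61^2 = 3721 ≡ 209 (mod 439)
12^64 ≡ 209^2 = 43681 ≡ 220 (mod 439)
12^128 ≡ 220^2 = 48400 ≡ 110 (mod 439)
219 = 128 + 64 + 16 + 8 + 2 + 1 in binary powers of 2.
So 12^219 ≡ 110 · 220 · 61 · 73 · 144 · 12 ≡ 438 (mod 439).
Since 12^d ≡ 438 (mod 439), base 12 does not prove 439 composite.

438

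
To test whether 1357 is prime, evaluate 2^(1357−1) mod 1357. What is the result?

2^1 ≡ 2 (mod 1357)
2^2 ≡ 2^2 = 4 ≡ 4 (mod 1357)
2^4 ≡ 4^2 = 16 ≡ 16 (mod 1357)
2^8 ≡ 16^2 = 256 ≡ 256 (mod 1357)
2^16 ≡ 256^2 = 65536 ≡ 400 (mod 1357)
2^32 ≡ 400^2 = 160000 ≡ 1231 (mod 1357)
2^64 ≡ 1231^2 = 1515361 ≡ 949 (mod 1357)
2^128 ≡ 949^2 = 900601 ≡ 910 (mod 1357)
2^256 ≡ 910^2 = 828100 ≡ 330 (mod 1357)
2^512 ≡ 330^2 = 108900 ≡ 340 (mod 1357)
2^1024 ≡ 340^2 = 115600 ≡ 255 (mod 1357)
1356 = 1024 + 256 + 64 + 8 + 4 in binary powers of 2.
So 2^1356 ≡ 255 · 330 · 949 · 256 · 16 ≡ 997 (mod 1357).
Since 997 ≠ 1, base 2 is a Fermat witness: 1357 is composite.

997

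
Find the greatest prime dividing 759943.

759943 = 19 · 39997
39997 = 23 · 1739
1739 = 37 · 47
47 is prime.
So 759943 = 19 · 23 · 37 · 47; the largest prime factor is 47.

47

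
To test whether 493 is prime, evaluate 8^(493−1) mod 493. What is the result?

458

8^1 ≡ 8 (mod 493)
8^2 ≡ 8^2 = 64 ≡ 64 (mod 493)
8^4 ≡ 64^2 = 4096 ≡ 152 (mod 493)
8^8 ≡ 152^2 = 23104 ≡ 426 (mod 493)
8^16 ≡ 426^2 = 181476 ≡ 52 (mod 493)
8^32 ≡ 52^2 = 2704 ≡ 239 (mod 493)
8^64 ≡ 239^2 = 57121 ≡ 426 (mod 493)
8^128 ≡ 426^2 = 181476 ≡ 52 (mod 493)
8^256 ≡ 52^2 = 2704 ≡ 239 (mod 493)
492 = 256 + 128 + 64 + 32 + 8 + 4 in binary powers of 2.
So 8^492 ≡ 239 · 52 · 426 · 239 · 426 · 152 ≡ 458 (mod 493).
Since 458 ≠ 1, base 8 is a Fermat witness: 493 is composite.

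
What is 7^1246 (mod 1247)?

7^1 ≡ 7 (mod 1247)
7^2 ≡ 7^2 = 49 ≡ 49 (mod 1247)
7^4 ≡ 49^2 = 2401 ≡ 1154 (mod 1247)
7^8 ≡ 1154^2 = 1331716 ≡ 1167 (mod 1247)
7^16 ≡ 1167^2 = 1361889 ≡ 165 (mod 1247)
7^32 ≡ 165^2 = 27225 ≡ 1038 (mod 1247)
7^64 ≡ 1038^2 = 1077444 ≡ 36 (mod 1247)
7^128 ≡ 36^2 = 1296 ≡ 49 (mod 1247)
7^256 ≡ 49^2 = 2401 ≡ 1154 (mod 1247)
7^512 ≡ 1154^2 = 1331716 ≡ 1167 (mod 1247)
7^1024 ≡ 1167^2 = 1361889 ≡ 165 (mod 1247)
1246 = 1024 + 128 + 64 + 16 + 8 + 4 + 2 in binary powers of 2.
So 7^1246 ≡ 165 · 49 · 36 · 165 · 1167 · 1154 · 49 ≡ 552 (mod 1247).
Since 552 ≠ 1, base 7 is a Fermat witness: 1247 is composite.

552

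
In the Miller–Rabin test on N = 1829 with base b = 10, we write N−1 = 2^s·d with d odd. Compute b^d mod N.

1829 − 1 = 1828 = 2^2 · 457, so d = 457.
10^1 ≡ 10 (mod 1829)
10^2 ≡ 10^2 = 100 ≡ 100 (mod 1829)
10^4 ≡ 100^2 = 10000 ≡ 855 (mod 1829)
10^8 ≡ 855^2 = 731025 ≡ 1254 (mod 1829)
10^16 ≡ 1254^2 = 1572516 ≡ 1405 (mod 1829)
10^32 ≡ 1405^2 = 1974025 ≡ 534 (mod 1829)
10^64 ≡ 534^2 = 285156 ≡ 1661 (mod 1829)
10^128 ≡ 1661^2 = 2758921 ≡ 789 (mod 1829)
10^256 ≡ 789^2 = 622521 ≡ 661 (mod 1829)
457 = 256 + 128 + 64 + 8 + 1 in binary powers of 2.
So 10^457 ≡ 661 · 789 · 1661 · 1254 · 10 ≡ 1043 (mod 1829).
Squaring chain: 1043 → 1423; never reaches −1, so base 10 is a Miller–Rabin witness that 1829 is composite.

1043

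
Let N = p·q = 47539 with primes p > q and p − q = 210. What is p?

Since p = q + 210, we have 47539 = q(q + 210), so q² + 210q − 47539 = 0.
Discriminant: 210² + 4·47539 = 44100 + 190156 = 234256; √234256 = 484.
q = (−210 + 484)/2 = 137, and p = q + 210 = 347.
Check: 137 · 347 = 47539.

347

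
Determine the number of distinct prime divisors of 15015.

5

15015 = 3 · 5005
5005 = 5 · 1001
1001 = 7 · 143
143 = 11 · 13
15015 = 3 · 5 · 7 · 11 · 13, which has 5 distinct prime factors.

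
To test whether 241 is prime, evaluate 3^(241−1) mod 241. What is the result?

3^1 ≡ 3 (mod 241)
3^2 ≡ 3^2 = 9 ≡ 9 (mod 241)
3^4 ≡ 9^2 = 81 ≡ 81 (mod 241)
3^8 ≡ 81^2 = 6561 ≡ 54 (mod 241)
3^16 ≡ 54^2 = 2916 ≡ 24 (mod 241)
3^32 ≡ 24^2 = 576 ≡ 94 (mod 241)
3^64 ≡ 94^2 = 8836 ≡ 160 (mod 241)
3^128 ≡ 160^2 = 25600 ≡ 54 (mod 241)
240 = 128 + 64 + 32 + 16 in binary powers of 2.
So 3^240 ≡ 54 · 160 · 94 · 24 ≡ 1 (mod 241).
Since the result is 1, base 3 gives no evidence that 241 is composite.

1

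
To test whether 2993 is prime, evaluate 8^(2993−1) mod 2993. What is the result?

592

8^1 ≡ 8 (mod 2993)
8^2 ≡ 8^2 = 64 ≡ 64 (mod 2993)
8^4 ≡ 64^2 = 4096 ≡ 1103 (mod 2993)
8^8 ≡ 1103^2 = 1216609 ≡ 1451 (mod 2993)
8^16 ≡ 1451^2 = 2105401 ≡ 1322 (mod 2993)
8^32 ≡ 1322^2 = 1747684 ≡ 2765 (mod 2993)
8^64 ≡ 2765^2 = 7645225 ≡ 1103 (mod 2993)
8^128 ≡ 1103^2 = 1216609 ≡ 1451 (mod 2993)
8^256 ≡ 1451^2 = 2105401 ≡ 1322 (mod 2993)
8^512 ≡ 1322^2 = 1747684 ≡ 2765 (mod 2993)
8^1024 ≡ 2765^2 = 7645225 ≡ 1103 (mod 2993)
8^2048 ≡ 1103^2 = 1216609 ≡ 1451 (mod 2993)
2992 = 2048 + 512 + 256 + 128 + 32 + 16 in binary powers of 2.
So 8^2992 ≡ 1451 · 2765 · 1322 · 1451 · 2765 · 1322 ≡ 592 (mod 2993).
Since 592 ≠ 1, base 8 is a Fermat witness: 2993 is composite.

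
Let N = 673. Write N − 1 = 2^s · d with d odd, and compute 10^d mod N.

490

673 − 1 = 672 = 2^5 · 21, so d = 21.
10^1 ≡ 10 (mod 673)
10^2 ≡ 10^2 = 100 ≡ 100 (mod 673)
10^4 ≡ 100^2 = 10000 ≡ 578 (mod 673)
10^8 ≡ 578^2 = 334084 ≡ 276 (mod 673)
10^16 ≡ 276^2 = 76176 ≡ 127 (mod 673)
21 = 16 + 4 + 1 in binary powers of 2.
So 10^21 ≡ 127 · 578 · 10 ≡ 490 (mod 673).
Squaring chain: 490 → 512 → 347 → 615 → 672; reaches −1, so base 10 does not prove 673 composite.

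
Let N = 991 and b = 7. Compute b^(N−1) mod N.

1

7^1 ≡ 7 (mod 991)
7^2 ≡ 7^2 = 49 ≡ 49 (mod 991)
7^4 ≡ 49^2 = 2401 ≡ 419 (mod 991)
7^8 ≡ 419^2 = 175561 ≡ 154 (mod 991)
7^16 ≡ 154^2 = 23716 ≡ 923 (mod 991)
7^32 ≡ 923^2 = 851929 ≡ 660 (mod 991)
7^64 ≡ 660^2 = 435600 ≡ 551 (mod 991)
7^128 ≡ 551^2 = 303601 ≡ 355 (mod 991)
7^256 ≡ 355^2 = 126025 ≡ 168 (mod 991)
7^512 ≡ 168^2 = 28224 ≡ 476 (mod 991)
990 = 512 + 256 + 128 + 64 + 16 + 8 + 4 + 2 in binary powers of 2.
So 7^990 ≡ 476 · 168 · 355 · 551 · 923 · 154 · 419 · 49 ≡ 1 (mod 991).
Since the result is 1, base 7 gives no evidence that 991 is composite.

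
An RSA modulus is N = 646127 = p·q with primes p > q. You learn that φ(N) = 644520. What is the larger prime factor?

φ(n) = (p−1)(q−1) = n − (p+q) + 1, so p + q = 646127 − 644520 + 1 = 1608.
p and q are the roots of t² − 1608t + 646127 = 0.
Discriminant: 1608² − 4·646127 = 2585664 − 2584508 = 1156; √1156 = 34.
q = (1608 − 34)/2 = 787, p = (1608 + 34)/2 = 821.
Check: 787 · 821 = 646127.

821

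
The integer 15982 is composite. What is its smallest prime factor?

15982 is even: 2 divides it.

2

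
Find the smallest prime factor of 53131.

13

53131 is odd.
Digit sum 13, not divisible by 3.
Ends in 1: not divisible by 5.
7: 53131 = 7·7590 + 1
11: 53131 = 11·4830 + 1
13: 53131 = 13·4087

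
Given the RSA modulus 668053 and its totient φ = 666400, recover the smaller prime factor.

φ(n) = (p−1)(q−1) = n − (p+q) + 1, so p + q = 668053 − 666400 + 1 = 1654.
p and q are the roots of t² − 1654t + 668053 = 0.
Discriminant: 1654² − 4·668053 = 2735716 − 2672212 = 63504; √63504 = 252.
q = (1654 − 252)/2 = 701, p = (1654 + 252)/2 = 953.
Check: 701 · 953 = 668053.

701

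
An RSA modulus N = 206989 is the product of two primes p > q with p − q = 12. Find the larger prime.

461

Since p = q + 12, we have 206989 = q(q + 12), so q² + 12q − 206989 = 0.
Discriminant: 12² + 4·206989 = 144 + 827956 = 828100; √828100 = 910.
q = (−12 + 910)/2 = 449, and p = q + 12 = 461.
Check: 449 · 461 = 206989.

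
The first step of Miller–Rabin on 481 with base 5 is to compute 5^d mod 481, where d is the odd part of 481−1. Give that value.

177

481 − 1 = 480 = 2^5 · 15, so d = 15.
5^1 ≡ 5 (mod 481)
5^2 ≡ 5^2 = 25 ≡ 25 (mod 481)
5^4 ≡ 25^2 = 625 ≡ 144 (mod 481)
5^8 ≡ 144^2 = 20736 ≡ 53 (mod 481)
15 = 8 + 4 + 2 + 1 in binary powers of 2.
So 5^15 ≡ 53 · 144 · 25 · 5 ≡ 177 (mod 481).
Squaring chain: 177 → 64 → 248 → 417 → 248; never reaches −1, so base 5 is a Miller–Rabin witness that 481 is composite.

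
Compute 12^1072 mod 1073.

12^1 ≡ 12 (mod 1073)
12^2 ≡ 12^2 = 144 ≡ 144 (mod 1073)
12^4 ≡ 144^2 = 20736 ≡ 349 (mod 1073)
12^8 ≡ 349^2 = 121801 ≡ 552 (mod 1073)
12^16 ≡ 552^2 = 304704 ≡ 1045 (mod 1073)
12^32 ≡ 1045^2 = 1092025 ≡ 784 (mod 1073)
12^64 ≡ 784^2 = 614656 ≡ 900 (mod 1073)
12^128 ≡ 900^2 = 810000 ≡ 958 (mod 1073)
12^256 ≡ 958^2 = 917764 ≡ 349 (mod 1073)
12^512 ≡ 349^2 = 121801 ≡ 552 (mod 1073)
12^1024 ≡ 552^2 = 304704 ≡ 1045 (mod 1073)
1072 = 1024 + 32 + 16 in binary powers of 2.
So 12^1072 ≡ 1045 · 784 · 1045 ≡ 900 (mod 1073).
Since 900 ≠ 1, base 12 is a Fermat witness: 1073 is composite.

900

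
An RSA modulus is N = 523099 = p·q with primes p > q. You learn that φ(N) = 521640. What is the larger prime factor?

φ(n) = (p−1)(q−1) = n − (p+q) + 1, so p + q = 523099 − 521640 + 1 = 1460.
p and q are the roots of t² − 1460t + 523099 = 0.
Discriminant: 1460² − 4·523099 = 2131600 − 2092396 = 39204; √39204 = 198.
q = (1460 − 198)/2 = 631, p = (1460 + 198)/2 = 829.
Check: 631 · 829 = 523099.

829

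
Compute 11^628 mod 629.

174

11^1 ≡ 11 (mod 629)
11^2 ≡ 11^2 = 121 ≡ 121 (mod 629)
11^4 ≡ 121^2 = 14641 ≡ 174 (mod 629)
11^8 ≡ 174^2 = 30276 ≡ 84 (mod 629)
11^16 ≡ 84^2 = 7056 ≡ 137 (mod 629)
11^32 ≡ 137^2 = 18769 ≡ 528 (mod 629)
11^64 ≡ 528^2 = 278784 ≡ 137 (mod 629)
11^128 ≡ 137^2 = 18769 ≡ 528 (mod 629)
11^256 ≡ 528^2 = 278784 ≡ 137 (mod 629)
11^512 ≡ 137^2 = 18769 ≡ 528 (mod 629)
628 = 512 + 64 + 32 + 16 + 4 in binary powers of 2.
So 11^628 ≡ 528 · 137 · 528 · 137 · 174 ≡ 174 (mod 629).
Since 174 ≠ 1, base 11 is a Fermat witness: 629 is composite.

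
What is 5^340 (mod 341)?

5^1 ≡ 5 (mod 341)
5^2 ≡ 5^2 = 25 ≡ 25 (mod 341)
5^4 ≡ 25^2 = 625 ≡ 284 (mod 341)
5^8 ≡ 284^2 = 80656 ≡ 180 (mod 341)
5^16 ≡ 180^2 = 32400 ≡ 5 (mod 341)
5^32 ≡ 5^2 = 25 ≡ 25 (mod 341)
5^64 ≡ 25^2 = 625 ≡ 284 (mod 341)
5^128 ≡ 284^2 = 80656 ≡ 180 (mod 341)
5^256 ≡ 180^2 = 32400 ≡ 5 (mod 341)
340 = 256 + 64 + 16 + 4 in binary powers of 2.
So 5^340 ≡ 5 · 284 · 5 · 284 ≡ 67 (mod 341).
Since 67 ≠ 1, base 5 is a Fermat witness: 341 is composite.

67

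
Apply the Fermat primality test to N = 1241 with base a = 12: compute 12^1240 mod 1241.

475

12^1 ≡ 12 (mod 1241)
12^2 ≡ 12^2 = 144 ≡ 144 (mod 1241)
12^4 ≡ 144^2 = 20736 ≡ 880 (mod 1241)
12^8 ≡ 880^2 = 774400 ≡ 16 (mod 1241)
12^16 ≡ 16^2 = 256 ≡ 256 (mod 1241)
12^32 ≡ 256^2 = 65536 ≡ 1004 (mod 1241)
12^64 ≡ 1004^2 = 1008016 ≡ 324 (mod 1241)
12^128 ≡ 324^2 = 104976 ≡ 732 (mod 1241)
12^256 ≡ 732^2 = 535824 ≡ 953 (mod 1241)
12^512 ≡ 953^2 = 908209 ≡ 1038 (mod 1241)
12^1024 ≡ 1038^2 = 1077444 ≡ 256 (mod 1241)
1240 = 1024 + 128 + 64 + 16 + 8 in binary powers of 2.
So 12^1240 ≡ 256 · 732 · 324 · 256 · 16 ≡ 475 (mod 1241).
Since 475 ≠ 1, base 12 is a Fermat witness: 1241 is composite.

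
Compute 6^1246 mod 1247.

436

6^1 ≡ 6 (mod 1247)
6^2 ≡ 6^2 = 36 ≡ 36 (mod 1247)
6^4 ≡ 36^2 = 1296 ≡ 49 (mod 1247)
6^8 ≡ 49^2 = 2401 ≡ 1154 (mod 1247)
6^16 ≡ 1154^2 = 1331716 ≡ 1167 (mod 1247)
6^32 ≡ 1167^2 = 1361889 ≡ 165 (mod 1247)
6^64 ≡ 165^2 = 27225 ≡ 1038 (mod 1247)
6^128 ≡ 1038^2 = 1077444 ≡ 36 (mod 1247)
6^256 ≡ 36^2 = 1296 ≡ 49 (mod 1247)
6^512 ≡ 49^2 = 2401 ≡ 1154 (mod 1247)
6^1024 ≡ 1154^2 = 1331716 ≡ 1167 (mod 1247)
1246 = 1024 + 128 + 64 + 16 + 8 + 4 + 2 in binary powers of 2.
So 6^1246 ≡ 1167 · 36 · 1038 · 1167 · 1154 · 49 · 36 ≡ 436 (mod 1247).
Since 436 ≠ 1, base 6 is a Fermat witness: 1247 is composite.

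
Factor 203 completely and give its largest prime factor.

29

203 = 7 · 29
29 is prime.
So 203 = 7 · 29; the largest prime factor is 29.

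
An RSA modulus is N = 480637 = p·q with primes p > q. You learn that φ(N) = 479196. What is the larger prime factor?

φ(n) = (p−1)(q−1) = n − (p+q) + 1, so p + q = 480637 − 479196 + 1 = 1442.
p and q are the roots of t² − 1442t + 480637 = 0.
Discriminant: 1442² − 4·480637 = 2079364 − 1922548 = 156816; √156816 = 396.
q = (1442 − 396)/2 = 523, p = (1442 + 396)/2 = 919.
Check: 523 · 919 = 480637.

919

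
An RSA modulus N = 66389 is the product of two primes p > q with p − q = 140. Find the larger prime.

337

Since p = q + 140, we have 66389 = q(q + 140), so q² + 140q − 66389 = 0.
Discriminant: 140² + 4·66389 = 19600 + 265556 = 285156; √285156 = 534.
q = (−140 + 534)/2 = 197, and p = q + 140 = 337.
Check: 197 · 337 = 66389.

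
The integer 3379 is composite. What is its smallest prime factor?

3379 is odd.
Digit sum 22, not divisible by 3.
Ends in 9: not divisible by 5.
7: 3379 = 7·482 + 5
11: 3379 = 11·307 + 2
13: 3379 = 13·259 + 12
17: 3379 = 17·198 + 13
19: 3379 = 19·177 + 16
23: 3379 = 23·146 + 21
29: 3379 = 29·116 + 15
31: 3379 = 31·109

31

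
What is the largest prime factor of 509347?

97

509347 = 59 · 8633
8633 = 89 · 97
97 is prime.
So 509347 = 59 · 89 · 97; the largest prime factor is 97.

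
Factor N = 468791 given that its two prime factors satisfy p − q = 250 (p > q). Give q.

Since p = q + 250, we have 468791 = q(q + 250), so q² + 250q − 468791 = 0.
Discriminant: 250² + 4·468791 = 62500 + 1875164 = 1937664; √1937664 = 1392.
q = (−250 + 1392)/2 = 571, and p = q + 250 = 821.
Check: 571 · 821 = 468791.

571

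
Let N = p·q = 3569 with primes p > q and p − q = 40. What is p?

Since p = q + 40, we have 3569 = q(q + 40), so q² + 40q − 3569 = 0.
Discriminant: 40² + 4·3569 = 1600 + 14276 = 15876; √15876 = 126.
q = (−40 + 126)/2 = 43, and p = q + 40 = 83.
Check: 43 · 83 = 3569.

83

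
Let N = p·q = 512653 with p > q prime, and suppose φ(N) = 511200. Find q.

601

φ(n) = (p−1)(q−1) = n − (p+q) + 1, so p + q = 512653 − 511200 + 1 = 1454.
p and q are the roots of t² − 1454t + 512653 = 0.
Discriminant: 1454² − 4·512653 = 2114116 − 2050612 = 63504; √63504 = 252.
q = (1454 − 252)/2 = 601, p = (1454 + 252)/2 = 853.
Check: 601 · 853 = 512653.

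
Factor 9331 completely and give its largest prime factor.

43

9331 = 7 · 1333
1333 = 31 · 43
43 is prime.
So 9331 = 7 · 31 · 43; the largest prime factor is 43.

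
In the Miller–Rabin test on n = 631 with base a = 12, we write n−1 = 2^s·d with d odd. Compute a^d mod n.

631 − 1 = 630 = 2^1 · 315, so d = 315.
12^1 ≡ 12 (mod 631)
12^2 ≡ 12^2 = 144 ≡ 144 (mod 631)
12^4 ≡ 144^2 = 20736 ≡ 544 (mod 631)
12^8 ≡ 544^2 = 295936 ≡ 628 (mod 631)
12^16 ≡ 628^2 = 394384 ≡ 9 (mod 631)
12^32 ≡ 9^2 = 81 ≡ 81 (mod 631)
12^64 ≡ 81^2 = 6561 ≡ 251 (mod 631)
12^128 ≡ 251^2 = 63001 ≡ 532 (mod 631)
12^256 ≡ 532^2 = 283024 ≡ 336 (mod 631)
315 = 256 + 32 + 16 + 8 + 2 + 1 in binary powers of 2.
So 12^315 ≡ 336 · 81 · 9 · 628 · 144 · 12 ≡ 630 (mod 631).
Since 12^d ≡ 630 (mod 631), base 12 does not prove 631 composite.

630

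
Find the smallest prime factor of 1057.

1057 is odd.
Digit sum 13, not divisible by 3.
Ends in 7: not divisible by 5.
7: 1057 = 7·151

7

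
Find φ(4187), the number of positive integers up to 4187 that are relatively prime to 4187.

Factor: 4187 = 53 · 79.
φ(4187) = (53−1) · (79−1) = 52 · 78 = 4056.

4056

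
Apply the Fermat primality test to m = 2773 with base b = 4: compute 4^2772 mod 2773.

2446

4^1 ≡ 4 (mod 2773)
4^2 ≡ 4^2 = 16 ≡ 16 (mod 2773)
4^4 ≡ 16^2 = 256 ≡ 256 (mod 2773)
4^8 ≡ 256^2 = 65536 ≡ 1757 (mod 2773)
4^16 ≡ 1757^2 = 3087049 ≡ 700 (mod 2773)
4^32 ≡ 700^2 = 490000 ≡ 1952 (mod 2773)
4^64 ≡ 1952^2 = 3810304 ≡ 202 (mod 2773)
4^128 ≡ 202^2 = 40804 ≡ 1982 (mod 2773)
4^256 ≡ 1982^2 = 3928324 ≡ 1756 (mod 2773)
4^512 ≡ 1756^2 = 3083536 ≡ 2733 (mod 2773)
4^1024 ≡ 2733^2 = 7469289 ≡ 1600 (mod 2773)
4^2048 ≡ 1600^2 = 2560000 ≡ 521 (mod 2773)
2772 = 2048 + 512 + 128 + 64 + 16 + 4 in binary powers of 2.
So 4^2772 ≡ 521 · 2733 · 1982 · 202 · 700 · 256 ≡ 2446 (mod 2773).
Since 2446 ≠ 1, base 4 is a Fermat witness: 2773 is composite.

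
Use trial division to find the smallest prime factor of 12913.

37

12913 is odd.
Digit sum 16, not divisible by 3.
Ends in 3: not divisible by 5.
7: 12913 = 7·1844 + 5
11: 12913 = 11·1173 + 10
13: 12913 = 13·993 + 4
17: 12913 = 17·759 + 10
19: 12913 = 19·679 + 12
23: 12913 = 23·561 + 10
29: 12913 = 29·445 + 8
31: 12913 = 31·416 + 17
37: 12913 = 37·349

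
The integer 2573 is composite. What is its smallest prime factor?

31

2573 is odd.
Digit sum 17, not divisible by 3.
Ends in 3: not divisible by 5.
7: 2573 = 7·367 + 4
11: 2573 = 11·233 + 10
13: 2573 = 13·197 + 12
17: 2573 = 17·151 + 6
19: 2573 = 19·135 + 8
23: 2573 = 23·111 + 20
29: 2573 = 29·88 + 21
31: 2573 = 31·83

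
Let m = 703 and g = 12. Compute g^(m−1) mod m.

12^1 ≡ 12 (mod 703)
12^2 ≡ 12^2 = 144 ≡ 144 (mod 703)
12^4 ≡ 144^2 = 20736 ≡ 349 (mod 703)
12^8 ≡ 349^2 = 121801 ≡ 182 (mod 703)
12^16 ≡ 182^2 = 33124 ≡ 83 (mod 703)
12^32 ≡ 83^2 = 6889 ≡ 562 (mod 703)
12^64 ≡ 562^2 = 315844 ≡ 197 (mod 703)
12^128 ≡ 197^2 = 38809 ≡ 144 (mod 703)
12^256 ≡ 144^2 = 20736 ≡ 349 (mod 703)
12^512 ≡ 349^2 = 121801 ≡ 182 (mod 703)
702 = 512 + 128 + 32 + 16 + 8 + 4 + 2 in binary powers of 2.
So 12^702 ≡ 182 · 144 · 562 · 83 · 182 · 349 · 144 ≡ 1 (mod 703).
Since the result is 1, base 12 gives no evidence that 703 is composite.

1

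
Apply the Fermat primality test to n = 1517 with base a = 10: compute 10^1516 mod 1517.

10

10^1 ≡ 10 (mod 1517)
10^2 ≡ 10^2 = 100 ≡ 100 (mod 1517)
10^4 ≡ 100^2 = 10000 ≡ 898 (mod 1517)
10^8 ≡ 898^2 = 806404 ≡ 877 (mod 1517)
10^16 ≡ 877^2 = 769129 ≡ 10 (mod 1517)
10^32 ≡ 10^2 = 100 ≡ 100 (mod 1517)
10^64 ≡ 100^2 = 10000 ≡ 898 (mod 1517)
10^128 ≡ 898^2 = 806404 ≡ 877 (mod 1517)
10^256 ≡ 877^2 = 769129 ≡ 10 (mod 1517)
10^512 ≡ 10^2 = 100 ≡ 100 (mod 1517)
10^1024 ≡ 100^2 = 10000 ≡ 898 (mod 1517)
1516 = 1024 + 256 + 128 + 64 + 32 + 8 + 4 in binary powers of 2.
So 10^1516 ≡ 898 · 10 · 877 · 898 · 100 · 877 · 898 ≡ 10 (mod 1517).
Since 10 ≠ 1, base 10 is a Fermat witness: 1517 is composite.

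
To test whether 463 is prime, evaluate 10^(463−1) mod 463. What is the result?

10^1 ≡ 10 (mod 463)
10^2 ≡ 10^2 = 100 ≡ 100 (mod 463)
10^4 ≡ 100^2 = 10000 ≡ 277 (mod 463)
10^8 ≡ 277^2 = 76729 ≡ 334 (mod 463)
10^16 ≡ 334^2 = 111556 ≡ 436 (mod 463)
10^32 ≡ 436^2 = 190096 ≡ 266 (mod 463)
10^64 ≡ 266^2 = 70756 ≡ 380 (mod 463)
10^128 ≡ 380^2 = 144400 ≡ 407 (mod 463)
10^256 ≡ 407^2 = 165649 ≡ 358 (mod 463)
462 = 256 + 128 + 64 + 8 + 4 + 2 in binary powers of 2.
So 10^462 ≡ 358 · 407 · 380 · 334 · 277 · 100 ≡ 1 (mod 463).
Since the result is 1, base 10 gives no evidence that 463 is composite.

1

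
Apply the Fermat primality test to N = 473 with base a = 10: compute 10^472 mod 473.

10^1 ≡ 10 (mod 473)
10^2 ≡ 10^2 = 100 ≡ 100 (mod 473)
10^4 ≡ 100^2 = 10000 ≡ 67 (mod 473)
10^8 ≡ 67^2 = 4489 ≡ 232 (mod 473)
10^16 ≡ 232^2 = 53824 ≡ 375 (mod 473)
10^32 ≡ 375^2 = 140625 ≡ 144 (mod 473)
10^64 ≡ 144^2 = 20736 ≡ 397 (mod 473)
10^128 ≡ 397^2 = 157609 ≡ 100 (mod 473)
10^256 ≡ 100^2 = 10000 ≡ 67 (mod 473)
472 = 256 + 128 + 64 + 16 + 8 in binary powers of 2.
So 10^472 ≡ 67 · 100 · 397 · 375 · 232 ≡ 23 (mod 473).
Since 23 ≠ 1, base 10 is a Fermat witness: 473 is composite.

23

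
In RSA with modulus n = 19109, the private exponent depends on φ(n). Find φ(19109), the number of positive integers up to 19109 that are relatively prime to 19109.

18816

Factor: 19109 = 97 · 197.
φ(19109) = (97−1) · (197−1) = 96 · 196 = 18816.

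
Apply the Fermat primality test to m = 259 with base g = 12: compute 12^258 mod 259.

232

12^1 ≡ 12 (mod 259)
12^2 ≡ 12^2 = 144 ≡ 144 (mod 259)
12^4 ≡ 144^2 = 20736 ≡ 16 (mod 259)
12^8 ≡ 16^2 = 256 ≡ 256 (mod 259)
12^16 ≡ 256^2 = 65536 ≡ 9 (mod 259)
12^32 ≡ 9^2 = 81 ≡ 81 (mod 259)
12^64 ≡ 81^2 = 6561 ≡ 86 (mod 259)
12^128 ≡ 86^2 = 7396 ≡ 144 (mod 259)
12^256 ≡ 144^2 = 20736 ≡ 16 (mod 259)
258 = 256 + 2 in binary powers of 2.
So 12^258 ≡ 16 · 144 ≡ 232 (mod 259).
Since 232 ≠ 1, base 12 is a Fermat witness: 259 is composite.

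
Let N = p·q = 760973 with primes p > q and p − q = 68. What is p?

907

Since p = q + 68, we have 760973 = q(q + 68), so q² + 68q − 760973 = 0.
Discriminant: 68² + 4·760973 = 4624 + 3043892 = 3048516; √3048516 = 1746.
q = (−68 + 1746)/2 = 839, and p = q + 68 = 907.
Check: 839 · 907 = 760973.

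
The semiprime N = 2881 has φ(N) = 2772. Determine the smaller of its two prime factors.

43

φ(n) = (p−1)(q−1) = n − (p+q) + 1, so p + q = 2881 − 2772 + 1 = 110.
p and q are the roots of t² − 110t + 2881 = 0.
Discriminant: 110² − 4·2881 = 12100 − 11524 = 576; √576 = 24.
q = (110 − 24)/2 = 43, p = (110 + 24)/2 = 67.
Check: 43 · 67 = 2881.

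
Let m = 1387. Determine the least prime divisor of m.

1387 is odd.
Digit sum 19, not divisible by 3.
Ends in 7: not divisible by 5.
7: 1387 = 7·198 + 1
11: 1387 = 11·126 + 1
13: 1387 = 13·106 + 9
17: 1387 = 17·81 + 10
19: 1387 = 19·73

19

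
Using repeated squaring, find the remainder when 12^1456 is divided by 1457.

12^1 ≡ 12 (mod 1457)
12^2 ≡ 12^2 = 144 ≡ 144 (mod 1457)
12^4 ≡ 144^2 = 20736 ≡ 338 (mod 1457)
12^8 ≡ 338^2 = 114244 ≡ 598 (mod 1457)
12^16 ≡ 598^2 = 357604 ≡ 639 (mod 1457)
12^32 ≡ 639^2 = 408321 ≡ 361 (mod 1457)
12^64 ≡ 361^2 = 130321 ≡ 648 (mod 1457)
12^128 ≡ 648^2 = 419904 ≡ 288 (mod 1457)
12^256 ≡ 288^2 = 82944 ≡ 1352 (mod 1457)
12^512 ≡ 1352^2 = 1827904 ≡ 826 (mod 1457)
12^1024 ≡ 826^2 = 682276 ≡ 400 (mod 1457)
1456 = 1024 + 256 + 128 + 32 + 16 in binary powers of 2.
So 12^1456 ≡ 400 · 1352 · 288 · 361 · 639 ≡ 794 (mod 1457).
Since 794 ≠ 1, base 12 is a Fermat witness: 1457 is composite.

794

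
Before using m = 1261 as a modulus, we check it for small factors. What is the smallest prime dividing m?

1261 is odd.
Digit sum 10, not divisible by 3.
Ends in 1: not divisible by 5.
7: 1261 = 7·180 + 1
11: 1261 = 11·114 + 7
13: 1261 = 13·97

13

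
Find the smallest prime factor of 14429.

14429 is odd.
Digit sum 20, not divisible by 3.
Ends in 9: not divisible by 5.
7: 14429 = 7·2061 + 2
11: 14429 = 11·1311 + 8
13: 14429 = 13·1109 + 12
17: 14429 = 17·848 + 13
19: 14429 = 19·759 + 8
23: 14429 = 23·627 + 8
29: 14429 = 29·497 + 16
31: 14429 = 31·465 + 14
37: 14429 = 37·389 + 36
41: 14429 = 41·351 + 38
43: 14429 = 43·335 + 24
47: 14429 = 47·307

47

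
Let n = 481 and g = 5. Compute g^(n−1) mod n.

417

5^1 ≡ 5 (mod 481)
5^2 ≡ 5^2 = 25 ≡ 25 (mod 481)
5^4 ≡ 25^2 = 625 ≡ 144 (mod 481)
5^8 ≡ 144^2 = 20736 ≡ 53 (mod 481)
5^16 ≡ 53^2 = 2809 ≡ 404 (mod 481)
5^32 ≡ 404^2 = 163216 ≡ 157 (mod 481)
5^64 ≡ 157^2 = 24649 ≡ 118 (mod 481)
5^128 ≡ 118^2 = 13924 ≡ 456 (mod 481)
5^256 ≡ 456^2 = 207936 ≡ 144 (mod 481)
480 = 256 + 128 + 64 + 32 in binary powers of 2.
So 5^480 ≡ 144 · 456 · 118 · 157 ≡ 417 (mod 481).
Since 417 ≠ 1, base 5 is a Fermat witness: 481 is composite.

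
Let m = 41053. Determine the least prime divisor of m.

41053 is odd.
Digit sum 13, not divisible by 3.
Ends in 3: not divisible by 5.
7: 41053 = 7·5864 + 5
11: 41053 = 11·3732 + 1
13: 41053 = 13·3157 + 12
17: 41053 = 17·2414 + 15
19: 41053 = 19·2160 + 13
23: 41053 = 23·1784 + 21
29: 41053 = 29·1415 + 18
31: 41053 = 31·1324 + 9
37: 41053 = 37·1109 + 20
41: 41053 = 41·1001 + 12
43: 41053 = 43·954 + 31
47: 41053 = 47·873 + 22
53: 41053 = 53·774 + 31
59: 41053 = 59·695 + 48
61: 41053 = 61·673

61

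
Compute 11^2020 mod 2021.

1741

11^1 ≡ 11 (mod 2021)
11^2 ≡ 11^2 = 121 ≡ 121 (mod 2021)
11^4 ≡ 121^2 = 14641 ≡ 494 (mod 2021)
11^8 ≡ 494^2 = 244036 ≡ 1516 (mod 2021)
11^16 ≡ 1516^2 = 2298256 ≡ 379 (mod 2021)
11^32 ≡ 379^2 = 143641 ≡ 150 (mod 2021)
11^64 ≡ 150^2 = 22500 ≡ 269 (mod 2021)
11^128 ≡ 269^2 = 72361 ≡ 1626 (mod 2021)
11^256 ≡ 1626^2 = 2643876 ≡ 408 (mod 2021)
11^512 ≡ 408^2 = 166464 ≡ 742 (mod 2021)
11^1024 ≡ 742^2 = 550564 ≡ 852 (mod 2021)
2020 = 1024 + 512 + 256 + 128 + 64 + 32 + 4 in binary powers of 2.
So 11^2020 ≡ 852 · 742 · 408 · 1626 · 269 · 150 · 494 ≡ 1741 (mod 2021).
Since 1741 ≠ 1, base 11 is a Fermat witness: 2021 is composite.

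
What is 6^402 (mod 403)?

311

6^1 ≡ 6 (mod 403)
6^2 ≡ 6^2 = 36 ≡ 36 (mod 403)
6^4 ≡ 36^2 = 1296 ≡ 87 (mod 403)
6^8 ≡ 87^2 = 7569 ≡ 315 (mod 403)
6^16 ≡ 315^2 = 99225 ≡ 87 (mod 403)
6^32 ≡ 87^2 = 7569 ≡ 315 (mod 403)
6^64 ≡ 315^2 = 99225 ≡ 87 (mod 403)
6^128 ≡ 87^2 = 7569 ≡ 315 (mod 403)
6^256 ≡ 315^2 = 99225 ≡ 87 (mod 403)
402 = 256 + 128 + 16 + 2 in binary powers of 2.
So 6^402 ≡ 87 · 315 · 87 · 36 ≡ 311 (mod 403).
Since 311 ≠ 1, base 6 is a Fermat witness: 403 is composite.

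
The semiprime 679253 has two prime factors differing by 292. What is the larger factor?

Since p = q + 292, we have 679253 = q(q + 292), so q² + 292q − 679253 = 0.
Discriminant: 292² + 4·679253 = 85264 + 2717012 = 2802276; √2802276 = 1674.
q = (−292 + 1674)/2 = 691, and p = q + 292 = 983.
Check: 691 · 983 = 679253.

983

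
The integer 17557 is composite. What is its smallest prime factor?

97

17557 is odd.
Digit sum 25, not divisible by 3.
Ends in 7: not divisible by 5.
7: 17557 = 7·2508 + 1
11: 17557 = 11·1596 + 1
13: 17557 = 13·1350 + 7
17: 17557 = 17·1032 + 13
19: 17557 = 19·924 + 1
23: 17557 = 23·763 + 8
29: 17557 = 29·605 + 12
31: 17557 = 31·566 + 11
37: 17557 = 37·474 + 19
41: 17557 = 41·428 + 9
43: 17557 = 43·408 + 13
47: 17557 = 47·373 + 26
53: 17557 = 53·331 + 14
59: 17557 = 59·297 + 34
61: 17557 = 61·287 + 50
67: 17557 = 67·262 + 3
71: 17557 = 71·247 + 20
73: 17557 = 73·240 + 37
79: 17557 = 79·222 + 19
83: 17557 = 83·211 + 44
89: 17557 = 89·197 + 24
97: 17557 = 97·181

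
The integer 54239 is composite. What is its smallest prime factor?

73

54239 is odd.
Digit sum 23, not divisible by 3.
Ends in 9: not divisible by 5.
7: 54239 = 7·7748 + 3
11: 54239 = 11·4930 + 9
13: 54239 = 13·4172 + 3
17: 54239 = 17·3190 + 9
19: 54239 = 19·2854 + 13
23: 54239 = 23·2358 + 5
29: 54239 = 29·1870 + 9
31: 54239 = 31·1749 + 20
37: 54239 = 37·1465 + 34
41: 54239 = 41·1322 + 37
43: 54239 = 43·1261 + 16
47: 54239 = 47·1154 + 1
53: 54239 = 53·1023 + 20
59: 54239 = 59·919 + 18
61: 54239 = 61·889 + 10
67: 54239 = 67·809 + 36
71: 54239 = 71·763 + 66
73: 54239 = 73·743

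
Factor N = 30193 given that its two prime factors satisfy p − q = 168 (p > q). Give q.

109

Since p = q + 168, we have 30193 = q(q + 168), so q² + 168q − 30193 = 0.
Discriminant: 168² + 4·30193 = 28224 + 120772 = 148996; √148996 = 386.
q = (−168 + 386)/2 = 109, and p = q + 168 = 277.
Check: 109 · 277 = 30193.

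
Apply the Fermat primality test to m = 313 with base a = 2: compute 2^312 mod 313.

2^1 ≡ 2 (mod 313)
2^2 ≡ 2^2 = 4 ≡ 4 (mod 313)
2^4 ≡ 4^2 = 16 ≡ 16 (mod 313)
2^8 ≡ 16^2 = 256 ≡ 256 (mod 313)
2^16 ≡ 256^2 = 65536 ≡ 119 (mod 313)
2^32 ≡ 119^2 = 14161 ≡ 76 (mod 313)
2^64 ≡ 76^2 = 5776 ≡ 142 (mod 313)
2^128 ≡ 142^2 = 20164 ≡ 132 (mod 313)
2^256 ≡ 132^2 = 17424 ≡ 209 (mod 313)
312 = 256 + 32 + 16 + 8 in binary powers of 2.
So 2^312 ≡ 209 · 76 · 119 · 256 ≡ 1 (mod 313).
Since the result is 1, base 2 gives no evidence that 313 is composite.

1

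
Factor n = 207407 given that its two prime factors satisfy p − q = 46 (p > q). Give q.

Since p = q + 46, we have 207407 = q(q + 46), so q² + 46q − 207407 = 0.
Discriminant: 46² + 4·207407 = 2116 + 829628 = 831744; √831744 = 912.
q = (−46 + 912)/2 = 433, and p = q + 46 = 479.
Check: 433 · 479 = 207407.

433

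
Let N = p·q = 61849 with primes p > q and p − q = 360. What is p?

487

Since p = q + 360, we have 61849 = q(q + 360), so q² + 360q − 61849 = 0.
Discriminant: 360² + 4·61849 = 129600 + 247396 = 376996; √376996 = 614.
q = (−360 + 614)/2 = 127, and p = q + 360 = 487.
Check: 127 · 487 = 61849.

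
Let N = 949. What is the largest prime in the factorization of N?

73

949 = 13 · 73
73 is prime.
So 949 = 13 · 73; the largest prime factor is 73.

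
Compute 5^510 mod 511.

5^1 ≡ 5 (mod 511)
5^2 ≡ 5^2 = 25 ≡ 25 (mod 511)
5^4 ≡ 25^2 = 625 ≡ 114 (mod 511)
5^8 ≡ 114^2 = 12996 ≡ 221 (mod 511)
5^16 ≡ 221^2 = 48841 ≡ 296 (mod 511)
5^32 ≡ 296^2 = 87616 ≡ 235 (mod 511)
5^64 ≡ 235^2 = 55225 ≡ 37 (mod 511)
5^128 ≡ 37^2 = 1369 ≡ 347 (mod 511)
5^256 ≡ 347^2 = 120409 ≡ 324 (mod 511)
510 = 256 + 128 + 64 + 32 + 16 + 8 + 4 + 2 in binary powers of 2.
So 5^510 ≡ 324 · 347 · 37 · 235 · 296 · 221 · 114 · 25 ≡ 295 (mod 511).
Since 295 ≠ 1, base 5 is a Fermat witness: 511 is composite.

295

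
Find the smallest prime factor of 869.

869 is odd.
Digit sum 23, not divisible by 3.
Ends in 9: not divisible by 5.
7: 869 = 7·124 + 1
11: 869 = 11·79

11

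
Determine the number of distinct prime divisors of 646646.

6

646646 = 2 · 323323
323323 = 7 · 46189
46189 = 11 · 4199
4199 = 13 · 323
323 = 17 · 19
646646 = 2 · 7 · 11 · 13 · 17 · 19, which has 6 distinct prime factors.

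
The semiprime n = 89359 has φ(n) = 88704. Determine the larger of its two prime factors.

φ(n) = (p−1)(q−1) = n − (p+q) + 1, so p + q = 89359 − 88704 + 1 = 656.
p and q are the roots of t² − 656t + 89359 = 0.
Discriminant: 656² − 4·89359 = 430336 − 357436 = 72900; √72900 = 270.
q = (656 − 270)/2 = 193, p = (656 + 270)/2 = 463.
Check: 193 · 463 = 89359.

463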